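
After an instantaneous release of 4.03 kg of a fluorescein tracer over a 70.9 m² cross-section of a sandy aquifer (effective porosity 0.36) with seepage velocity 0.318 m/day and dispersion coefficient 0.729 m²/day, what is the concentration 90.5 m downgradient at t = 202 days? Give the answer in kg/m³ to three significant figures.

For an instantaneous plane source, C(x,t) = M/(n_e·A·√(4πDt)) · exp(−(x−vt)²/(4Dt)), with n_e·A the pore (flow) area.
Plume center vt = 0.318 × 202 = 64.236 m, so the well at 90.5 m is 26.264 m downgradient of the peak.
√(4πDt) = 43.02 m, giving peak height M/(n_e·A·√(4πDt)) = 4.03/(0.36 × 70.9 × 43.02) = 0.003670 kg/m³.
(x−vt)²/(4Dt) = (26.264)²/(4 × 0.729 × 202) = 1.171; exp(−1.171) = 0.3101.
C = 0.003670 × 0.3101 = 0.00114 kg/m³.

0.00114 kg/m³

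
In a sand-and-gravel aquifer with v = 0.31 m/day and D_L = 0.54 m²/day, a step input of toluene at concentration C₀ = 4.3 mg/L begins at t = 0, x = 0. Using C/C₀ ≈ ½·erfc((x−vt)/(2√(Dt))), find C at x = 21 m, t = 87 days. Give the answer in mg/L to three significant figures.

3.14 mg/L

For a continuous step input, C/C₀ ≈ ½·erfc((x−vt)/(2√(Dt))).
vt = 0.31 × 87 = 26.97 m and 2√(Dt) = 2√(0.54 × 87) = 13.71 m.
Argument (x−vt)/(2√(Dt)) = (21 − 26.97)/13.71 = -0.4354; ½·erfc(-0.4354) = 0.7310.
C = 4.3 × 0.7310 = 3.14 mg/L.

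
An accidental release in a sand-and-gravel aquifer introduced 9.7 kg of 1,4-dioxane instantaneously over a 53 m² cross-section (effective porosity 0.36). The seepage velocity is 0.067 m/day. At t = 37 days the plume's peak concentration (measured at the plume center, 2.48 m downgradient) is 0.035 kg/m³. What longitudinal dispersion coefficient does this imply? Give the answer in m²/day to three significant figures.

0.454 m²/day

At the plume center C_max = M/(n_e·A·√(4πDt)), so D = M²/(4πt·(n_e·A·C_max)²).
n_e·A·C_max = 0.36 × 53 × 0.035 = 0.6678 kg/m.
D = 9.7²/(4π × 37 × 0.6678²) = 0.454 m²/day.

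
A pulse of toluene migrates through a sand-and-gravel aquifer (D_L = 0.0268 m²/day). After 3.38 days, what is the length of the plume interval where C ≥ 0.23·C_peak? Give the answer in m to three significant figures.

The plume is Gaussian with σ = √(2Dt) = √(2 × 0.0268 × 3.38) = 0.4256 m.
C/C_peak = exp(−Δx²/(2σ²)) = 0.23 ⇒ Δx = σ·√(−2 ln 0.23) = 0.4256 × 1.714 = 0.7295 m.
Width = 2Δx = 1.46 m.

1.46 m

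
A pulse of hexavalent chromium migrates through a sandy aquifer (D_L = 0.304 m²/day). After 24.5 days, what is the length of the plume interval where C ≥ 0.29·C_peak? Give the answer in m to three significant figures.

The plume is Gaussian with σ = √(2Dt) = √(2 × 0.304 × 24.5) = 3.860 m.
C/C_peak = exp(−Δx²/(2σ²)) = 0.29 ⇒ Δx = σ·√(−2 ln 0.29) = 3.860 × 1.573 = 6.072 m.
Width = 2Δx = 12.1 m.

12.1 m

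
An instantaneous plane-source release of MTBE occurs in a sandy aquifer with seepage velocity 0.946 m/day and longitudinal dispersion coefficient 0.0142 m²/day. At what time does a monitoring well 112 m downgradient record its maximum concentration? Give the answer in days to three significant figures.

118 days

For the 1D instantaneous-source solution, setting ∂C/∂t = 0 at fixed x gives v²t² + 2Dt − x² = 0, so t = (√(D² + v²x²) − D)/v².
√(D² + v²x²) = √(0.0142² + 0.946² × 112²) = 106.0; v² = 0.894916.
t = (106.0 − 0.0142)/0.894916 = 118 days (vs. the pure-advection estimate x/v = 118 d).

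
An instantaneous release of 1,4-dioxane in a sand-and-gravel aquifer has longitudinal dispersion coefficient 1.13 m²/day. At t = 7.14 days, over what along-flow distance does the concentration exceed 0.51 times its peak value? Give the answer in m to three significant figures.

The plume is Gaussian with σ = √(2Dt) = √(2 × 1.13 × 7.14) = 4.017 m.
C/C_peak = exp(−Δx²/(2σ²)) = 0.51 ⇒ Δx = σ·√(−2 ln 0.51) = 4.017 × 1.160 = 4.660 m.
Width = 2Δx = 9.32 m.

9.32 m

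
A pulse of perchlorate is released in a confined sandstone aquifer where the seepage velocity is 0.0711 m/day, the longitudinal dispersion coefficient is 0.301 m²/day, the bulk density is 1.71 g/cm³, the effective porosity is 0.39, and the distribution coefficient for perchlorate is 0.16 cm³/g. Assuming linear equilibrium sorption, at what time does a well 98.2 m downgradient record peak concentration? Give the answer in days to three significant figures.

Retardation factor R = 1 + ρ_b·K_d/n = 1 + 1.71 × 0.16/0.39 = 1.702.
Sorption retards both mechanisms: v_R = v/R = 0.04177 m/day, D_R = D/R = 0.1769 m²/day.
Peak time from v_R²t² + 2D_R t − x² = 0: t = (√(D_R² + v_R²x²) − D_R)/v_R².
√(D_R² + v_R²x²) = √(0.1769² + 0.04177² × 98.2²) = 4.106; v_R² = 0.001745.
t = (4.106 − 0.1769)/0.001745 = 2250 days.

2250 days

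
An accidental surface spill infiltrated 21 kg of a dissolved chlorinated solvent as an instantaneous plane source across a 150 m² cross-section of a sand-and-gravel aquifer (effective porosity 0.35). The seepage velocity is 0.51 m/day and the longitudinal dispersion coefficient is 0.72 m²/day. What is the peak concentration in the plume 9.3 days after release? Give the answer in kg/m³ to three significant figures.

The peak of an instantaneous 1D plume sits at x = vt; there the Gaussian factor is 1 and C_max = M/(n_e·A·√(4πDt)), where n_e·A is the pore area the mass is dissolved in.
√(4πDt) = √(4π × 0.72 × 9.3) = 9.173 m, so C_max = 21/(0.35 × 150 × 9.173) = 0.0436 kg/m³.

0.0436 kg/m³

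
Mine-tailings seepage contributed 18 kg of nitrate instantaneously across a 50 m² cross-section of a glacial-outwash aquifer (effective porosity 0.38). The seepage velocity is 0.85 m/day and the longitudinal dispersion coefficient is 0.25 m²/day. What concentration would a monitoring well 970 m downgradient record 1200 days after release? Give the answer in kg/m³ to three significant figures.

0.00192 kg/m³

For an instantaneous plane source, C(x,t) = M/(n_e·A·√(4πDt)) · exp(−(x−vt)²/(4Dt)), with n_e·A the pore (flow) area.
Plume center vt = 0.85 × 1200 = 1020 m, so the well at 970 m is 50 m upgradient of the peak.
√(4πDt) = 61.40 m, giving peak height M/(n_e·A·√(4πDt)) = 18/(0.38 × 50 × 61.40) = 0.01543 kg/m³.
(x−vt)²/(4Dt) = (-50)²/(4 × 0.25 × 1200) = 2.083; exp(−2.083) = 0.1246.
C = 0.01543 × 0.1246 = 0.00192 kg/m³.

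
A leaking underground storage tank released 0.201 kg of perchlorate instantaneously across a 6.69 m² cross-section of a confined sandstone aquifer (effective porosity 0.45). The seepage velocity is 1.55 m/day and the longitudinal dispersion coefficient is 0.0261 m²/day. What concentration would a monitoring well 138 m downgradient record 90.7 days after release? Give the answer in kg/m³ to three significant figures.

For an instantaneous plane source, C(x,t) = M/(n_e·A·√(4πDt)) · exp(−(x−vt)²/(4Dt)), with n_e·A the pore (flow) area.
Plume center vt = 1.55 × 90.7 = 140.585 m, so the well at 138 m is 2.585 m upgradient of the peak.
√(4πDt) = 5.454 m, giving peak height M/(n_e·A·√(4πDt)) = 0.201/(0.45 × 6.69 × 5.454) = 0.01224 kg/m³.
(x−vt)²/(4Dt) = (-2.585)²/(4 × 0.0261 × 90.7) = 0.7057; exp(−0.7057) = 0.4938.
C = 0.01224 × 0.4938 = 0.00604 kg/m³.

0.00604 kg/m³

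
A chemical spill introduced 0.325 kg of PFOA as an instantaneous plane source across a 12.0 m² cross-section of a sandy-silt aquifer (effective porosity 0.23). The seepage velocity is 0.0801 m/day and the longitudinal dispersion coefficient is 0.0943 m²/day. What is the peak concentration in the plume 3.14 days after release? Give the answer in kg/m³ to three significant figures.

The peak of an instantaneous 1D plume sits at x = vt; there the Gaussian factor is 1 and C_max = M/(n_e·A·√(4πDt)), where n_e·A is the pore area the mass is dissolved in.
√(4πDt) = √(4π × 0.0943 × 3.14) = 1.929 m, so C_max = 0.325/(0.23 × 12.0 × 1.929) = 0.0610 kg/m³.

0.0610 kg/m³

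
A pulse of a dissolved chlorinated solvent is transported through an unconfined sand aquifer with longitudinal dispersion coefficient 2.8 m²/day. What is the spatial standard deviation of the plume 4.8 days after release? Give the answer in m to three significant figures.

5.18 m

Dispersive spreading gives a Gaussian with σ² = 2Dt; advection only shifts the center.
σ = √(2 × 2.8 × 4.8) = 5.18 m.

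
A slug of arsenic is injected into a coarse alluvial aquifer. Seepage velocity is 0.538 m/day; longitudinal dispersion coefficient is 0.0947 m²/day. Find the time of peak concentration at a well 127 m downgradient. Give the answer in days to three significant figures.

For the 1D instantaneous-source solution, setting ∂C/∂t = 0 at fixed x gives v²t² + 2Dt − x² = 0, so t = (√(D² + v²x²) − D)/v².
√(D² + v²x²) = √(0.0947² + 0.538² × 127²) = 68.33; v² = 0.289444.
t = (68.33 − 0.0947)/0.289444 = 236 days (vs. the pure-advection estimate x/v = 236 d).

236 days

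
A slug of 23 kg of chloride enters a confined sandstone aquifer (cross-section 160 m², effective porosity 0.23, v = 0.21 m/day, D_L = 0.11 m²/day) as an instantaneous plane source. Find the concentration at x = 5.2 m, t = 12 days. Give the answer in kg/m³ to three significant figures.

For an instantaneous plane source, C(x,t) = M/(n_e·A·√(4πDt)) · exp(−(x−vt)²/(4Dt)), with n_e·A the pore (flow) area.
Plume center vt = 0.21 × 12 = 2.52 m, so the well at 5.2 m is 2.68 m downgradient of the peak.
√(4πDt) = 4.073 m, giving peak height M/(n_e·A·√(4πDt)) = 23/(0.23 × 160 × 4.073) = 0.1534 kg/m³.
(x−vt)²/(4Dt) = (2.68)²/(4 × 0.11 × 12) = 1.360; exp(−1.360) = 0.2567.
C = 0.1534 × 0.2567 = 0.0394 kg/m³.

0.0394 kg/m³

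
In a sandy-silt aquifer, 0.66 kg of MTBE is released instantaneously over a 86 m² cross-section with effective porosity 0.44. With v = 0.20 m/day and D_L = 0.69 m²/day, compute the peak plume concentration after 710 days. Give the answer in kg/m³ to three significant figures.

The peak of an instantaneous 1D plume sits at x = vt; there the Gaussian factor is 1 and C_max = M/(n_e·A·√(4πDt)), where n_e·A is the pore area the mass is dissolved in.
√(4πDt) = √(4π × 0.69 × 710) = 78.46 m, so C_max = 0.66/(0.44 × 86 × 78.46) = 0.000222 kg/m³.

0.000222 kg/m³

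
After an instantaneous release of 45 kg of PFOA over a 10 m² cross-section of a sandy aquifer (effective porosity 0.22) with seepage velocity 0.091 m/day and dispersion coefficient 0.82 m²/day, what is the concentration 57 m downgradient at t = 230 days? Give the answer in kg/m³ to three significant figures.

0.0749 kg/m³

For an instantaneous plane source, C(x,t) = M/(n_e·A·√(4πDt)) · exp(−(x−vt)²/(4Dt)), with n_e·A the pore (flow) area.
Plume center vt = 0.091 × 230 = 20.93 m, so the well at 57 m is 36.07 m downgradient of the peak.
√(4πDt) = 48.68 m, giving peak height M/(n_e·A·√(4πDt)) = 45/(0.22 × 10 × 48.68) = 0.4202 kg/m³.
(x−vt)²/(4Dt) = (36.07)²/(4 × 0.82 × 230) = 1.725; exp(−1.725) = 0.1782.
C = 0.4202 × 0.1782 = 0.0749 kg/m³.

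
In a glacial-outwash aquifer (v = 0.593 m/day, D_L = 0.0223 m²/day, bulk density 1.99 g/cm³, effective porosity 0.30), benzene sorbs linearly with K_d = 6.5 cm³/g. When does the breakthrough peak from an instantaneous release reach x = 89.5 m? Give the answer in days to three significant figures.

6660 days

Retardation factor R = 1 + ρ_b·K_d/n = 1 + 1.99 × 6.5/0.30 = 44.12.
Sorption retards both mechanisms: v_R = v/R = 0.01344 m/day, D_R = D/R = 0.0005054 m²/day.
Peak time from v_R²t² + 2D_R t − x² = 0: t = (√(D_R² + v_R²x²) − D_R)/v_R².
√(D_R² + v_R²x²) = √(0.0005054² + 0.01344² × 89.5²) = 1.203; v_R² = 0.0001806.
t = (1.203 − 0.0005054)/0.0001806 = 6660 days.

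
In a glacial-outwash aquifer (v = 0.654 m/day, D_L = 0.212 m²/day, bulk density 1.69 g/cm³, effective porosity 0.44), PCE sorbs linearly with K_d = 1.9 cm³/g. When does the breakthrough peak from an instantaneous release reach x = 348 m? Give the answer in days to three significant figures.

Retardation factor R = 1 + ρ_b·K_d/n = 1 + 1.69 × 1.9/0.44 = 8.298.
Sorption retards both mechanisms: v_R = v/R = 0.07881 m/day, D_R = D/R = 0.02555 m²/day.
Peak time from v_R²t² + 2D_R t − x² = 0: t = (√(D_R² + v_R²x²) − D_R)/v_R².
√(D_R² + v_R²x²) = √(0.02555² + 0.07881² × 348²) = 27.43; v_R² = 0.006211.
t = (27.43 − 0.02555)/0.006211 = 4410 days.

4410 days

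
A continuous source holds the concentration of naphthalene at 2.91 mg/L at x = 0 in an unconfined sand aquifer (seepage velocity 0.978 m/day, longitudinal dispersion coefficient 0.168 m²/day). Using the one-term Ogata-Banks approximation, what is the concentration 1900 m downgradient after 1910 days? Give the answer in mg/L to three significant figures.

0.300 mg/L

For a continuous step input, C/C₀ ≈ ½·erfc((x−vt)/(2√(Dt))).
vt = 0.978 × 1910 = 1867.98 m and 2√(Dt) = 2√(0.168 × 1910) = 35.83 m.
Argument (x−vt)/(2√(Dt)) = (1900 − 1867.98)/35.83 = 0.8937; ½·erfc(0.8937) = 0.1031.
C = 2.91 × 0.1031 = 0.300 mg/L.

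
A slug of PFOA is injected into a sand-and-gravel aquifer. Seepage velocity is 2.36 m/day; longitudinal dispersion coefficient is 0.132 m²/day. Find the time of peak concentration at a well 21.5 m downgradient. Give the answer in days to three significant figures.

For the 1D instantaneous-source solution, setting ∂C/∂t = 0 at fixed x gives v²t² + 2Dt − x² = 0, so t = (√(D² + v²x²) − D)/v².
√(D² + v²x²) = √(0.132² + 2.36² × 21.5²) = 50.74; v² = 5.5696.
t = (50.74 − 0.132)/5.5696 = 9.09 days (vs. the pure-advection estimate x/v = 9.11 d).

9.09 days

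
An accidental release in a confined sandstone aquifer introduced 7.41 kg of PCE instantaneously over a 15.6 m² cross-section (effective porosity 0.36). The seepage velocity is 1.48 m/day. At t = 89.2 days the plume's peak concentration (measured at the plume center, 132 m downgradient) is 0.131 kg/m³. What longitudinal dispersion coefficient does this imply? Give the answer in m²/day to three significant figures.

0.0905 m²/day

At the plume center C_max = M/(n_e·A·√(4πDt)), so D = M²/(4πt·(n_e·A·C_max)²).
n_e·A·C_max = 0.36 × 15.6 × 0.131 = 0.7357 kg/m.
D = 7.41²/(4π × 89.2 × 0.7357²) = 0.0905 m²/day.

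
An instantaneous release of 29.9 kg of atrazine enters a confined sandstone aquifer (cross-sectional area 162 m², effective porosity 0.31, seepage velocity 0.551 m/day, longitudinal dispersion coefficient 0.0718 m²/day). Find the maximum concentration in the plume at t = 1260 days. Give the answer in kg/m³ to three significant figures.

0.0177 kg/m³

The peak of an instantaneous 1D plume sits at x = vt; there the Gaussian factor is 1 and C_max = M/(n_e·A·√(4πDt)), where n_e·A is the pore area the mass is dissolved in.
√(4πDt) = √(4π × 0.0718 × 1260) = 33.72 m, so C_max = 29.9/(0.31 × 162 × 33.72) = 0.0177 kg/m³.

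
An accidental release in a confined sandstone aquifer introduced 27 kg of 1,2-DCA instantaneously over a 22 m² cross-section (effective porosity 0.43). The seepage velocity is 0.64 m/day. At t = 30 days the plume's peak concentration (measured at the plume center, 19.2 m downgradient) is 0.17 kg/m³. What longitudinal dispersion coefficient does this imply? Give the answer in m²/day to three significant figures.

At the plume center C_max = M/(n_e·A·√(4πDt)), so D = M²/(4πt·(n_e·A·C_max)²).
n_e·A·C_max = 0.43 × 22 × 0.17 = 1.608 kg/m.
D = 27²/(4π × 30 × 1.608²) = 0.748 m²/day.

0.748 m²/day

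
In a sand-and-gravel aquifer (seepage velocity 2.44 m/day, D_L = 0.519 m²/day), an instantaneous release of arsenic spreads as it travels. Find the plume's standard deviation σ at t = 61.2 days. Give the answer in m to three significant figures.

7.97 m

Dispersive spreading gives a Gaussian with σ² = 2Dt; advection only shifts the center.
σ = √(2 × 0.519 × 61.2) = 7.97 m.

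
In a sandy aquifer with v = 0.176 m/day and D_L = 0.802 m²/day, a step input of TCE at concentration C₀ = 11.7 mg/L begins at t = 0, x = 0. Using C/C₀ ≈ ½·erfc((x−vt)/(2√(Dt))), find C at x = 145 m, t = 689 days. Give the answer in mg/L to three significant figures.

For a continuous step input, C/C₀ ≈ ½·erfc((x−vt)/(2√(Dt))).
vt = 0.176 × 689 = 121.264 m and 2√(Dt) = 2√(0.802 × 689) = 47.01 m.
Argument (x−vt)/(2√(Dt)) = (145 − 121.264)/47.01 = 0.5049; ½·erfc(0.5049) = 0.2376.
C = 11.7 × 0.2376 = 2.78 mg/L.

2.78 mg/L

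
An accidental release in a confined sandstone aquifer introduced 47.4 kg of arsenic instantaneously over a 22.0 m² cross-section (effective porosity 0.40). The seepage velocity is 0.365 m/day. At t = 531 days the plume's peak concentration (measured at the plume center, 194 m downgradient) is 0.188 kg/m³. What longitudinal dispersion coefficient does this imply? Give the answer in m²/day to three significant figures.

At the plume center C_max = M/(n_e·A·√(4πDt)), so D = M²/(4πt·(n_e·A·C_max)²).
n_e·A·C_max = 0.40 × 22.0 × 0.188 = 1.654 kg/m.
D = 47.4²/(4π × 531 × 1.654²) = 0.123 m²/day.

0.123 m²/day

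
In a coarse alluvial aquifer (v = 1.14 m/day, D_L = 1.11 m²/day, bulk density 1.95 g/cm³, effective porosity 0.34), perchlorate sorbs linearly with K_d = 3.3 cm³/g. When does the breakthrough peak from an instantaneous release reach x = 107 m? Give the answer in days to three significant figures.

Retardation factor R = 1 + ρ_b·K_d/n = 1 + 1.95 × 3.3/0.34 = 19.93.
Sorption retards both mechanisms: v_R = v/R = 0.05720 m/day, D_R = D/R = 0.05569 m²/day.
Peak time from v_R²t² + 2D_R t − x² = 0: t = (√(D_R² + v_R²x²) − D_R)/v_R².
√(D_R² + v_R²x²) = √(0.05569² + 0.05720² × 107²) = 6.121; v_R² = 0.003272.
t = (6.121 − 0.05569)/0.003272 = 1850 days.

1850 days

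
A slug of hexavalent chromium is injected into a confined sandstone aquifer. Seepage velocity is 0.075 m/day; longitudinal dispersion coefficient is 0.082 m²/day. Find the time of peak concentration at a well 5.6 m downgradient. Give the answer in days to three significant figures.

For the 1D instantaneous-source solution, setting ∂C/∂t = 0 at fixed x gives v²t² + 2Dt − x² = 0, so t = (√(D² + v²x²) − D)/v².
√(D² + v²x²) = √(0.082² + 0.075² × 5.6²) = 0.4279; v² = 0.005625.
t = (0.4279 − 0.082)/0.005625 = 61.5 days (vs. the pure-advection estimate x/v = 74.7 d).

61.5 days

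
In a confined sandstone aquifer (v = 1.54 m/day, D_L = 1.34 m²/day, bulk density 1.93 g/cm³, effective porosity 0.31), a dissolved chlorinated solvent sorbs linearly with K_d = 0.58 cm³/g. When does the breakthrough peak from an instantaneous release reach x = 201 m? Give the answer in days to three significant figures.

Retardation factor R = 1 + ρ_b·K_d/n = 1 + 1.93 × 0.58/0.31 = 4.611.
Sorption retards both mechanisms: v_R = v/R = 0.3340 m/day, D_R = D/R = 0.2906 m²/day.
Peak time from v_R²t² + 2D_R t − x² = 0: t = (√(D_R² + v_R²x²) − D_R)/v_R².
√(D_R² + v_R²x²) = √(0.2906² + 0.3340² × 201²) = 67.13; v_R² = 0.1116.
t = (67.13 − 0.2906)/0.1116 = 599 days.

599 days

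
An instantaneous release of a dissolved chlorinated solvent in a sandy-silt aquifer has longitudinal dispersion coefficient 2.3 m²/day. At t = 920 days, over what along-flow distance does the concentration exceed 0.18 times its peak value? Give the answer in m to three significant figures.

241 m

The plume is Gaussian with σ = √(2Dt) = √(2 × 2.3 × 920) = 65.05 m.
C/C_peak = exp(−Δx²/(2σ²)) = 0.18 ⇒ Δx = σ·√(−2 ln 0.18) = 65.05 × 1.852 = 120.5 m.
Width = 2Δx = 241 m.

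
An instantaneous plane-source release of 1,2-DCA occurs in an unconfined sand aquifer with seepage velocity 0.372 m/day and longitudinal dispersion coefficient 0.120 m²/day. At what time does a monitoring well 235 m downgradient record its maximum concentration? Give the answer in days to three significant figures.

For the 1D instantaneous-source solution, setting ∂C/∂t = 0 at fixed x gives v²t² + 2Dt − x² = 0, so t = (√(D² + v²x²) − D)/v².
√(D² + v²x²) = √(0.120² + 0.372² × 235²) = 87.42; v² = 0.138384.
t = (87.42 − 0.120)/0.138384 = 631 days (vs. the pure-advection estimate x/v = 632 d).

631 days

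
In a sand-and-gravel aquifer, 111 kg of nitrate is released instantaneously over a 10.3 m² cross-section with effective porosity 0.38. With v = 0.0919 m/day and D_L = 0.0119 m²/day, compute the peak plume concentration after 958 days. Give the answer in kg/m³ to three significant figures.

2.37 kg/m³

The peak of an instantaneous 1D plume sits at x = vt; there the Gaussian factor is 1 and C_max = M/(n_e·A·√(4πDt)), where n_e·A is the pore area the mass is dissolved in.
√(4πDt) = √(4π × 0.0119 × 958) = 11.97 m, so C_max = 111/(0.38 × 10.3 × 11.97) = 2.37 kg/m³.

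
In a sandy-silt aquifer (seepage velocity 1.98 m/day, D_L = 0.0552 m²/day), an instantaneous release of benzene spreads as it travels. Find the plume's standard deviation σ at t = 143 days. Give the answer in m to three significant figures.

3.97 m

Dispersive spreading gives a Gaussian with σ² = 2Dt; advection only shifts the center.
σ = √(2 × 0.0552 × 143) = 3.97 m.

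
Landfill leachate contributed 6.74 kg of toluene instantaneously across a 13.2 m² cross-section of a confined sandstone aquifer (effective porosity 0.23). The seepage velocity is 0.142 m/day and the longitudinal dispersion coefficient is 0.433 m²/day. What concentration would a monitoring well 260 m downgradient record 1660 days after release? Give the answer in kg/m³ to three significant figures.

For an instantaneous plane source, C(x,t) = M/(n_e·A·√(4πDt)) · exp(−(x−vt)²/(4Dt)), with n_e·A the pore (flow) area.
Plume center vt = 0.142 × 1660 = 235.72 m, so the well at 260 m is 24.28 m downgradient of the peak.
√(4πDt) = 95.04 m, giving peak height M/(n_e·A·√(4πDt)) = 6.74/(0.23 × 13.2 × 95.04) = 0.02336 kg/m³.
(x−vt)²/(4Dt) = (24.28)²/(4 × 0.433 × 1660) = 0.2050; exp(−0.2050) = 0.8146.
C = 0.02336 × 0.8146 = 0.0190 kg/m³.

0.0190 kg/m³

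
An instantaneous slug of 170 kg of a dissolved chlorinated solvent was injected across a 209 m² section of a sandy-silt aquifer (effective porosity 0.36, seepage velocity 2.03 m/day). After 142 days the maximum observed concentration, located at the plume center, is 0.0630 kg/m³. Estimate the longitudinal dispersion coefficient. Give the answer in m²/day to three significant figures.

At the plume center C_max = M/(n_e·A·√(4πDt)), so D = M²/(4πt·(n_e·A·C_max)²).
n_e·A·C_max = 0.36 × 209 × 0.0630 = 4.740 kg/m.
D = 170²/(4π × 142 × 4.740²) = 0.721 m²/day.

0.721 m²/day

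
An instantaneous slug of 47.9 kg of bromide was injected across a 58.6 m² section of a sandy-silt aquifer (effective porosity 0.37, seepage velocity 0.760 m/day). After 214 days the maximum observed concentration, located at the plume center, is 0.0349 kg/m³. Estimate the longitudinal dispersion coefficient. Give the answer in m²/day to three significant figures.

1.49 m²/day

At the plume center C_max = M/(n_e·A·√(4πDt)), so D = M²/(4πt·(n_e·A·C_max)²).
n_e·A·C_max = 0.37 × 58.6 × 0.0349 = 0.7567 kg/m.
D = 47.9²/(4π × 214 × 0.7567²) = 1.49 m²/day.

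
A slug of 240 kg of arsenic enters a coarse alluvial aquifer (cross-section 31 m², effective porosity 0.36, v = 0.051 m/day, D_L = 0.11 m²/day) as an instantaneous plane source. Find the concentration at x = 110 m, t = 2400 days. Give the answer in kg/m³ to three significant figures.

For an instantaneous plane source, C(x,t) = M/(n_e·A·√(4πDt)) · exp(−(x−vt)²/(4Dt)), with n_e·A the pore (flow) area.
Plume center vt = 0.051 × 2400 = 122.4 m, so the well at 110 m is 12.4 m upgradient of the peak.
√(4πDt) = 57.60 m, giving peak height M/(n_e·A·√(4πDt)) = 240/(0.36 × 31 × 57.60) = 0.3734 kg/m³.
(x−vt)²/(4Dt) = (-12.4)²/(4 × 0.11 × 2400) = 0.1456; exp(−0.1456) = 0.8645.
C = 0.3734 × 0.8645 = 0.323 kg/m³.

0.323 kg/m³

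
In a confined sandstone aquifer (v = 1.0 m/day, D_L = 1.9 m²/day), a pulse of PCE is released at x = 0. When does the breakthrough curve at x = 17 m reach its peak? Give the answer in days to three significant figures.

For the 1D instantaneous-source solution, setting ∂C/∂t = 0 at fixed x gives v²t² + 2Dt − x² = 0, so t = (√(D² + v²x²) − D)/v².
√(D² + v²x²) = √(1.9² + 1.0² × 17²) = 17.11; v² = 1.
t = (17.11 − 1.9)/1 = 15.2 days (vs. the pure-advection estimate x/v = 17.0 d).

15.2 days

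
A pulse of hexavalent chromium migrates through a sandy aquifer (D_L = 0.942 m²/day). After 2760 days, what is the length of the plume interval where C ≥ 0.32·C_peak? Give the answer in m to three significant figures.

The plume is Gaussian with σ = √(2Dt) = √(2 × 0.942 × 2760) = 72.11 m.
C/C_peak = exp(−Δx²/(2σ²)) = 0.32 ⇒ Δx = σ·√(−2 ln 0.32) = 72.11 × 1.510 = 108.9 m.
Width = 2Δx = 218 m.

218 m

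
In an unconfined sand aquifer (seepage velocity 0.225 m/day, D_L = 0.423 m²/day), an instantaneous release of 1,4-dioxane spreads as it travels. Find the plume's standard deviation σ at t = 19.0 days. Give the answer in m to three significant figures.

Dispersive spreading gives a Gaussian with σ² = 2Dt; advection only shifts the center.
σ = √(2 × 0.423 × 19.0) = 4.01 m.

4.01 m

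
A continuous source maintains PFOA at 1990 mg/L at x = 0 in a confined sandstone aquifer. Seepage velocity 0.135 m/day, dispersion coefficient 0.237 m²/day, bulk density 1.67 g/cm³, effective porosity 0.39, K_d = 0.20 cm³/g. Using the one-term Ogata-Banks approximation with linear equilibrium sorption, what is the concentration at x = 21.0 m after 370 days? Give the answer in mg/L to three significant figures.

1450 mg/L

Retardation factor R = 1 + ρ_b·K_d/n = 1 + 1.67 × 0.20/0.39 = 1.856.
Sorption retards both mechanisms: v_R = v/R = 0.07274 m/day, D_R = D/R = 0.1277 m²/day.
v_R·t = 0.07274 × 370 = 26.9138 m; 2√(D_R t) = 13.75 m; argument = (21.0 − 26.9138)/13.75 = -0.4301.
C = C₀ × ½·erfc(-0.4301) = 1990 × 0.7285 = 1450 mg/L.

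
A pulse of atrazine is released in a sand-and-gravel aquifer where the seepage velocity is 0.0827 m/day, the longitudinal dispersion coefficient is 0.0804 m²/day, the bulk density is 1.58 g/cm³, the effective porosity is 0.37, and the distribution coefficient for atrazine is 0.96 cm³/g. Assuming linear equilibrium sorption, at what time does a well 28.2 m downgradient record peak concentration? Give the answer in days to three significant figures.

1680 days

Retardation factor R = 1 + ρ_b·K_d/n = 1 + 1.58 × 0.96/0.37 = 5.099.
Sorption retards both mechanisms: v_R = v/R = 0.01622 m/day, D_R = D/R = 0.01577 m²/day.
Peak time from v_R²t² + 2D_R t − x² = 0: t = (√(D_R² + v_R²x²) − D_R)/v_R².
√(D_R² + v_R²x²) = √(0.01577² + 0.01622² × 28.2²) = 0.4577; v_R² = 0.0002631.
t = (0.4577 − 0.01577)/0.0002631 = 1680 days.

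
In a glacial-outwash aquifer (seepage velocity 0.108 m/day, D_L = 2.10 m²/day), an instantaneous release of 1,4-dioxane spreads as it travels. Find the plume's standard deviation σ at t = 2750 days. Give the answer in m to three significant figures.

107 m

Dispersive spreading gives a Gaussian with σ² = 2Dt; advection only shifts the center.
σ = √(2 × 2.10 × 2750) = 107 m.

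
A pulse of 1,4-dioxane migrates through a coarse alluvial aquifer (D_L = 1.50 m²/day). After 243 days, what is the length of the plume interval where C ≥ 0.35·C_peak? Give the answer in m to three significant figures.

The plume is Gaussian with σ = √(2Dt) = √(2 × 1.50 × 243) = 27.00 m.
C/C_peak = exp(−Δx²/(2σ²)) = 0.35 ⇒ Δx = σ·√(−2 ln 0.35) = 27.00 × 1.449 = 39.12 m.
Width = 2Δx = 78.2 m.

78.2 m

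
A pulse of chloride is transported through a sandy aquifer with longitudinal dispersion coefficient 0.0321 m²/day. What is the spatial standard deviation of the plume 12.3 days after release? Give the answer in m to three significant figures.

0.889 m

Dispersive spreading gives a Gaussian with σ² = 2Dt; advection only shifts the center.
σ = √(2 × 0.0321 × 12.3) = 0.889 m.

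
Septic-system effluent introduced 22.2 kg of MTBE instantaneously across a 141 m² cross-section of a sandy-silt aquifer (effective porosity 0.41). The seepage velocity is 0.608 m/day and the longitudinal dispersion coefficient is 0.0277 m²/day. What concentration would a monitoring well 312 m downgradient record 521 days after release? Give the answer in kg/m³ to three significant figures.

For an instantaneous plane source, C(x,t) = M/(n_e·A·√(4πDt)) · exp(−(x−vt)²/(4Dt)), with n_e·A the pore (flow) area.
Plume center vt = 0.608 × 521 = 316.768 m, so the well at 312 m is 4.768 m upgradient of the peak.
√(4πDt) = 13.47 m, giving peak height M/(n_e·A·√(4πDt)) = 22.2/(0.41 × 141 × 13.47) = 0.02851 kg/m³.
(x−vt)²/(4Dt) = (-4.768)²/(4 × 0.0277 × 521) = 0.3938; exp(−0.3938) = 0.6745.
C = 0.02851 × 0.6745 = 0.0192 kg/m³.

0.0192 kg/m³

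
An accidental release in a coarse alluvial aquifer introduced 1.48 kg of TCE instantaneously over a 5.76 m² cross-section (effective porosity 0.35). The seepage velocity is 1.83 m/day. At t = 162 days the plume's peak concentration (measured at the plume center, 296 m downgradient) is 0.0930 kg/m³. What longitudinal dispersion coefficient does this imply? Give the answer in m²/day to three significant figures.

0.0306 m²/day

At the plume center C_max = M/(n_e·A·√(4πDt)), so D = M²/(4πt·(n_e·A·C_max)²).
n_e·A·C_max = 0.35 × 5.76 × 0.0930 = 0.1875 kg/m.
D = 1.48²/(4π × 162 × 0.1875²) = 0.0306 m²/day.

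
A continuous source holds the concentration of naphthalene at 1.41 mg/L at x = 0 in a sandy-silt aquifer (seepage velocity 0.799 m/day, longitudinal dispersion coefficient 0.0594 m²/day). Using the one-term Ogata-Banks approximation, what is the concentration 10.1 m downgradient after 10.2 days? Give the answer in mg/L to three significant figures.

For a continuous step input, C/C₀ ≈ ½·erfc((x−vt)/(2√(Dt))).
vt = 0.799 × 10.2 = 8.1498 m and 2√(Dt) = 2√(0.0594 × 10.2) = 1.557 m.
Argument (x−vt)/(2√(Dt)) = (10.1 − 8.1498)/1.557 = 1.253; ½·erfc(1.253) = 0.03820.
C = 1.41 × 0.03820 = 0.0539 mg/L.

0.0539 mg/L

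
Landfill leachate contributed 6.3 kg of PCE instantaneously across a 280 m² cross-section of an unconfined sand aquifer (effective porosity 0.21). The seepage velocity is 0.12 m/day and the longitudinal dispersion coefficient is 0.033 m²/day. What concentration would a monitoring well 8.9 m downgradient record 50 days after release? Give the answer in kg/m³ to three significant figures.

For an instantaneous plane source, C(x,t) = M/(n_e·A·√(4πDt)) · exp(−(x−vt)²/(4Dt)), with n_e·A the pore (flow) area.
Plume center vt = 0.12 × 50 = 6 m, so the well at 8.9 m is 2.9 m downgradient of the peak.
√(4πDt) = 4.554 m, giving peak height M/(n_e·A·√(4πDt)) = 6.3/(0.21 × 280 × 4.554) = 0.02353 kg/m³.
(x−vt)²/(4Dt) = (2.9)²/(4 × 0.033 × 50) = 1.274; exp(−1.274) = 0.2797.
C = 0.02353 × 0.2797 = 0.00658 kg/m³.

0.00658 kg/m³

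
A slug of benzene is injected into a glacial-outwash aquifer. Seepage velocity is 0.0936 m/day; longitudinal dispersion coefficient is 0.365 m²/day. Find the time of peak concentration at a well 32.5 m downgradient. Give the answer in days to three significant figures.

308 days

For the 1D instantaneous-source solution, setting ∂C/∂t = 0 at fixed x gives v²t² + 2Dt − x² = 0, so t = (√(D² + v²x²) − D)/v².
√(D² + v²x²) = √(0.365² + 0.0936² × 32.5²) = 3.064; v² = 0.00876096.
t = (3.064 − 0.365)/0.00876096 = 308 days (vs. the pure-advection estimate x/v = 347 d).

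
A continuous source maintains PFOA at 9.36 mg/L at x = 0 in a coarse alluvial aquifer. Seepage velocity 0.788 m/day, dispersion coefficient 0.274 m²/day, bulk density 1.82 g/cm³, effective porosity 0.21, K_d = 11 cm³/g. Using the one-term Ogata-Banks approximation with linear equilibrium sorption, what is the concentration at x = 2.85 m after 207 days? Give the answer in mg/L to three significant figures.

1.34 mg/L

Retardation factor R = 1 + ρ_b·K_d/n = 1 + 1.82 × 11/0.21 = 96.33.
Sorption retards both mechanisms: v_R = v/R = 0.008180 m/day, D_R = D/R = 0.002844 m²/day.
v_R·t = 0.008180 × 207 = 1.69326 m; 2√(D_R t) = 1.535 m; argument = (2.85 − 1.69326)/1.535 = 0.7536.
C = C₀ × ½·erfc(0.7536) = 9.36 × 0.1433 = 1.34 mg/L.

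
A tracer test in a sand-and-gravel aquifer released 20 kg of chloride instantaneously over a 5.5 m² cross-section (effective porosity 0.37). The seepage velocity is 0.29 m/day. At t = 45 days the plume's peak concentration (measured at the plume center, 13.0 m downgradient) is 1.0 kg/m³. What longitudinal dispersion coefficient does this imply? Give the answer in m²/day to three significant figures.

0.171 m²/day

At the plume center C_max = M/(n_e·A·√(4πDt)), so D = M²/(4πt·(n_e·A·C_max)²).
n_e·A·C_max = 0.37 × 5.5 × 1.0 = 2.035 kg/m.
D = 20²/(4π × 45 × 2.035²) = 0.171 m²/day.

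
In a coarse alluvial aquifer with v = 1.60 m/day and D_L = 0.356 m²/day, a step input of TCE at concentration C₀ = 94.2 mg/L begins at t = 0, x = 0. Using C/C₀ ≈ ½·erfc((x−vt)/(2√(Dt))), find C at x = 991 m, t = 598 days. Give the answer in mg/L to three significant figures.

4.59 mg/L

For a continuous step input, C/C₀ ≈ ½·erfc((x−vt)/(2√(Dt))).
vt = 1.60 × 598 = 956.8 m and 2√(Dt) = 2√(0.356 × 598) = 29.18 m.
Argument (x−vt)/(2√(Dt)) = (991 − 956.8)/29.18 = 1.172; ½·erfc(1.172) = 0.04871.
C = 94.2 × 0.04871 = 4.59 mg/L.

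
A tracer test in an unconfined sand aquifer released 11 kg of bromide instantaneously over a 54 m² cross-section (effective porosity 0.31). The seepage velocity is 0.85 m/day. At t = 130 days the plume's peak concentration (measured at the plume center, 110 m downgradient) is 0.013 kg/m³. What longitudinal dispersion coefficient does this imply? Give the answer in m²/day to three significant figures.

At the plume center C_max = M/(n_e·A·√(4πDt)), so D = M²/(4πt·(n_e·A·C_max)²).
n_e·A·C_max = 0.31 × 54 × 0.013 = 0.2176 kg/m.
D = 11²/(4π × 130 × 0.2176²) = 1.56 m²/day.

1.56 m²/day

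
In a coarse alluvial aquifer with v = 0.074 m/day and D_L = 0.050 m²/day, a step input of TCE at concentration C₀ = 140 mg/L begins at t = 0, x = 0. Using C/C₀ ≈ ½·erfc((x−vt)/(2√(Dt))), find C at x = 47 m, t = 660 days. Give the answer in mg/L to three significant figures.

For a continuous step input, C/C₀ ≈ ½·erfc((x−vt)/(2√(Dt))).
vt = 0.074 × 660 = 48.84 m and 2√(Dt) = 2√(0.050 × 660) = 11.49 m.
Argument (x−vt)/(2√(Dt)) = (47 − 48.84)/11.49 = -0.1601; ½·erfc(-0.1601) = 0.5896.
C = 140 × 0.5896 = 82.5 mg/L.

82.5 mg/L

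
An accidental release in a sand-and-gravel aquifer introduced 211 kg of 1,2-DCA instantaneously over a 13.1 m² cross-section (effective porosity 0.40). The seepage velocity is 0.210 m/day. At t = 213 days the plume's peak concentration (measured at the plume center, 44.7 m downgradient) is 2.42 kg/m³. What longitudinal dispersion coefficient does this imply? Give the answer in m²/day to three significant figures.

At the plume center C_max = M/(n_e·A·√(4πDt)), so D = M²/(4πt·(n_e·A·C_max)²).
n_e·A·C_max = 0.40 × 13.1 × 2.42 = 12.68 kg/m.
D = 211²/(4π × 213 × 12.68²) = 0.103 m²/day.

0.103 m²/day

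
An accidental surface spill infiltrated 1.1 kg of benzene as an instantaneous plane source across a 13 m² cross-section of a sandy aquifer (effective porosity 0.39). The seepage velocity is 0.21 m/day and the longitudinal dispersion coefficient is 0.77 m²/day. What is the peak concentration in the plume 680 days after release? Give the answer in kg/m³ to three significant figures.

The peak of an instantaneous 1D plume sits at x = vt; there the Gaussian factor is 1 and C_max = M/(n_e·A·√(4πDt)), where n_e·A is the pore area the mass is dissolved in.
√(4πDt) = √(4π × 0.77 × 680) = 81.12 m, so C_max = 1.1/(0.39 × 13 × 81.12) = 0.00267 kg/m³.

0.00267 kg/m³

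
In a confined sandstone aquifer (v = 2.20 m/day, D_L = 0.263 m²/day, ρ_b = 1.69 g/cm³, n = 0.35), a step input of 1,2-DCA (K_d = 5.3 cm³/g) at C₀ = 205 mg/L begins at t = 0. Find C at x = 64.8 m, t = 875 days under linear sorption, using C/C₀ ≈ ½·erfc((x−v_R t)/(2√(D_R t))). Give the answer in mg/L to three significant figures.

198 mg/L

Retardation factor R = 1 + ρ_b·K_d/n = 1 + 1.69 × 5.3/0.35 = 26.59.
Sorption retards both mechanisms: v_R = v/R = 0.08274 m/day, D_R = D/R = 0.009891 m²/day.
v_R·t = 0.08274 × 875 = 72.3975 m; 2√(D_R t) = 5.884 m; argument = (64.8 − 72.3975)/5.884 = -1.291.
C = C₀ × ½·erfc(-1.291) = 205 × 0.9661 = 198 mg/L.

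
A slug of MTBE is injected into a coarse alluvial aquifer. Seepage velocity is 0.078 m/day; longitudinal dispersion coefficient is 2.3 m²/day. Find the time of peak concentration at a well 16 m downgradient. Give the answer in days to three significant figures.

52.1 days

For the 1D instantaneous-source solution, setting ∂C/∂t = 0 at fixed x gives v²t² + 2Dt − x² = 0, so t = (√(D² + v²x²) − D)/v².
√(D² + v²x²) = √(2.3² + 0.078² × 16²) = 2.617; v² = 0.006084.
t = (2.617 − 2.3)/0.006084 = 52.1 days (vs. the pure-advection estimate x/v = 205 d).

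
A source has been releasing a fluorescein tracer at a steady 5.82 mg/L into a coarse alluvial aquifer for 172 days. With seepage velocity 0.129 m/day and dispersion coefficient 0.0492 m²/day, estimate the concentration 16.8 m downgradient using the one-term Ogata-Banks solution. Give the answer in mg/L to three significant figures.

For a continuous step input, C/C₀ ≈ ½·erfc((x−vt)/(2√(Dt))).
vt = 0.129 × 172 = 22.188 m and 2√(Dt) = 2√(0.0492 × 172) = 5.818 m.
Argument (x−vt)/(2√(Dt)) = (16.8 − 22.188)/5.818 = -0.9261; ½·erfc(-0.9261) = 0.9049.
C = 5.82 × 0.9049 = 5.27 mg/L.

5.27 mg/L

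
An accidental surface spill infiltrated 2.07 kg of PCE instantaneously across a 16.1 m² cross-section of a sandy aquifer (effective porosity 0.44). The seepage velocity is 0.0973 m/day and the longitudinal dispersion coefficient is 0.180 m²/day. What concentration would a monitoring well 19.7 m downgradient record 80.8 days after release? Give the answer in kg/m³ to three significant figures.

For an instantaneous plane source, C(x,t) = M/(n_e·A·√(4πDt)) · exp(−(x−vt)²/(4Dt)), with n_e·A the pore (flow) area.
Plume center vt = 0.0973 × 80.8 = 7.86184 m, so the well at 19.7 m is 11.83816 m downgradient of the peak.
√(4πDt) = 13.52 m, giving peak height M/(n_e·A·√(4πDt)) = 2.07/(0.44 × 16.1 × 13.52) = 0.02161 kg/m³.
(x−vt)²/(4Dt) = (11.83816)²/(4 × 0.180 × 80.8) = 2.409; exp(−2.409) = 0.08991.
C = 0.02161 × 0.08991 = 0.00194 kg/m³.

0.00194 kg/m³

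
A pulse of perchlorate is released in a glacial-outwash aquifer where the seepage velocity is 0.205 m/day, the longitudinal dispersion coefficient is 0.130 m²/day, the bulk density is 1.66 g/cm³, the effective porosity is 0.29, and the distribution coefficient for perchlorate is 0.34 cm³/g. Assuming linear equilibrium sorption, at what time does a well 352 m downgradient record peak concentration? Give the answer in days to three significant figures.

Retardation factor R = 1 + ρ_b·K_d/n = 1 + 1.66 × 0.34/0.29 = 2.946.
Sorption retards both mechanisms: v_R = v/R = 0.06959 m/day, D_R = D/R = 0.04413 m²/day.
Peak time from v_R²t² + 2D_R t − x² = 0: t = (√(D_R² + v_R²x²) − D_R)/v_R².
√(D_R² + v_R²x²) = √(0.04413² + 0.06959² × 352²) = 24.50; v_R² = 0.004843.
t = (24.50 − 0.04413)/0.004843 = 5050 days.

5050 days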